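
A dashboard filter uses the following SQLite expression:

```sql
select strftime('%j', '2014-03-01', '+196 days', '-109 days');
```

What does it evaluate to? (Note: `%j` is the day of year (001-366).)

First apply '+196 days', '-109 days': 2014-03-01 → 2014-05-27.
Day-of-year for 2014-05-27: days since 2014-01-01 inclusive = 147, zero-padded to 147.

147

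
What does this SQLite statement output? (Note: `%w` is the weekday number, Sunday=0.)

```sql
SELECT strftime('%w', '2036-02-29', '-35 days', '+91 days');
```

First apply '-35 days', '+91 days': 2036-02-29 → 2036-04-25.
2036-04-25 is a Friday; with Sunday=0 that is 5.

5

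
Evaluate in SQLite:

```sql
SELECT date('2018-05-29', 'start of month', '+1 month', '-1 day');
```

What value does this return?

2018-05-31

`start of month` rewinds 2018-05-29 to 2018-05-01.
Adding +1 month to 2018-05-01 gives 2018-06-01.
Going back 1 day from 2018-06-01 reaches 2018-05-31 (last day of May, 31 days).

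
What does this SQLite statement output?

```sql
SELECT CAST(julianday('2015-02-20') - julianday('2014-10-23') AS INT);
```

120

8 days remain in October 2014 after the 23rd (31 − 23).
November 2014: 30 days.
December 2014: 31 days.
January 2015: 31 days.
Then 20 days into February 2015.
Total: 8 + 30 + 31 + 31 + 20 = 120.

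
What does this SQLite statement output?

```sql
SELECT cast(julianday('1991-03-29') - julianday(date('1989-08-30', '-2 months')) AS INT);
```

Adding -2 months to 1989-08-30 gives 1989-06-30.
0 days remain in June 1989 after the 30th (30 − 30).
Full months from July 1989 through February 1991 contribute their day counts.
Then 29 days into March 1991.
Total: 0 + 31 + 31 + 30 + 31 + 30 + 31 + 31 + 28 + 31 + 30 + 31 + 30 + 31 + 31 + 30 + 31 + 30 + 31 + 31 + 28 + 29 = 637.

637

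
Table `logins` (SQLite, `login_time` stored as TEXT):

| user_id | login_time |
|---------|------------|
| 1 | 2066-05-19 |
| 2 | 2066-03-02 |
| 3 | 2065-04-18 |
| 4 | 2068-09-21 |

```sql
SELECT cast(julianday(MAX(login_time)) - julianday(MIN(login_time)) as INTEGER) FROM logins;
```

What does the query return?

1252

MIN = 2065-04-18, MAX = 2068-09-21.
12 days remain in April 2065 after the 18th (30 − 18).
Full months from May 2065 through August 2068 contribute their day counts.
Then 21 days into September 2068.
Total: 12 + 31 + 30 + 31 + 31 + 30 + 31 + 30 + 31 + 31 + 28 + 31 + 30 + 31 + 30 + 31 + 31 + 30 + 31 + 30 + 31 + 31 + 28 + 31 + 30 + 31 + 30 + 31 + 31 + 30 + 31 + 30 + 31 + 31 + 29 + 31 + 30 + 31 + 30 + 31 + 31 + 21 = 1252.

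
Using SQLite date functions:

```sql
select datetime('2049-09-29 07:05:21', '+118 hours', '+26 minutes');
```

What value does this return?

+118 hours from 2049-09-29 07:05:21 is 2049-10-04 05:05:21 (crosses midnight).
+26 minutes from 2049-10-04 05:05:21 is 2049-10-04 05:31:21.

2049-10-04 05:31:21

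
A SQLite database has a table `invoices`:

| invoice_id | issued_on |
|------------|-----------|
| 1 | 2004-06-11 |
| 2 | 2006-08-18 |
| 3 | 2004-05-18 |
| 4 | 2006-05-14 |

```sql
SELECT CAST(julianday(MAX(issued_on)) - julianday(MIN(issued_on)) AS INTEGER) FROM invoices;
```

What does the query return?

MIN = 2004-05-18, MAX = 2006-08-18.
13 days remain in May 2004 after the 18th (31 − 18).
Full months from June 2004 through July 2006 contribute their day counts.
Then 18 days into August 2006.
Total: 13 + 30 + 31 + 31 + 30 + 31 + 30 + 31 + 31 + 28 + 31 + 30 + 31 + 30 + 31 + 31 + 30 + 31 + 30 + 31 + 31 + 28 + 31 + 30 + 31 + 30 + 31 + 18 = 822.

822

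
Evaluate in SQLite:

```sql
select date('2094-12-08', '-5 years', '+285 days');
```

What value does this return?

2090-09-19

Adding -5 years to 2094-12-08 gives 2089-12-08.
Applying '+285 days' to 2089-12-08: counting 285 days forward gives 2090-09-19.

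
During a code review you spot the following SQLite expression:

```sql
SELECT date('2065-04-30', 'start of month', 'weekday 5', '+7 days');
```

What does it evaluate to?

`start of month` rewinds 2065-04-30 to 2065-04-01.
`weekday 5` advances to the next Friday; 2065-04-01 is a Wednesday, so it moves forward to 2065-04-03.
Advancing 7 more days within April lands on 2065-04-10.

2065-04-10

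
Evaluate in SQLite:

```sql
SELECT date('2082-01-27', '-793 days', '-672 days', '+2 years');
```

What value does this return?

2080-01-23

Applying '-793 days' to 2082-01-27: counting 793 days back gives 2079-11-26.
Applying '-672 days' to 2079-11-26: counting 672 days back gives 2078-01-23.
Adding +2 years to 2078-01-23 gives 2080-01-23.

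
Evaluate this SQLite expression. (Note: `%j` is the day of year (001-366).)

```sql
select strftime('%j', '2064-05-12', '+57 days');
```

190

First apply '+57 days': 2064-05-12 → 2064-07-08.
Day-of-year for 2064-07-08: days since 2064-01-01 inclusive = 190, zero-padded to 190.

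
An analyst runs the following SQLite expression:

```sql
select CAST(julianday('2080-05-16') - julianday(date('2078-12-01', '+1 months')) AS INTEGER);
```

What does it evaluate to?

Adding +1 month to 2078-12-01 gives 2079-01-01.
30 days remain in January 2079 after the 1st (31 − 1).
Full months from February 2079 through April 2080 contribute their day counts.
Then 16 days into May 2080.
Total: 30 + 28 + 31 + 30 + 31 + 30 + 31 + 31 + 30 + 31 + 30 + 31 + 31 + 29 + 31 + 30 + 16 = 501.

501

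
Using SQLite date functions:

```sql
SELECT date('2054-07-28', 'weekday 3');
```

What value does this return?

`weekday 3` advances to the next Wednesday; 2054-07-28 is a Tuesday, so it moves forward to 2054-07-29.

2054-07-29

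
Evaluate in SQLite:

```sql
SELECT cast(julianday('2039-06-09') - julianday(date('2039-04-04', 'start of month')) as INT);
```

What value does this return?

69

`start of month` rewinds 2039-04-04 to 2039-04-01.
29 days remain in April 2039 after the 1st (30 − 1).
May 2039: 31 days.
Then 9 days into June 2039.
Total: 29 + 31 + 9 = 69.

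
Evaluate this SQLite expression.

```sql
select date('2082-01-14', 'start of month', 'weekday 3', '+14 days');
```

`start of month` rewinds 2082-01-14 to 2082-01-01.
`weekday 3` advances to the next Wednesday; 2082-01-01 is a Thursday, so it moves forward to 2082-01-07.
Advancing 14 more days within January lands on 2082-01-21.

2082-01-21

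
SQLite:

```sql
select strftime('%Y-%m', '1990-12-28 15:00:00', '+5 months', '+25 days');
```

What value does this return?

1991-06

First apply '+5 months', '+25 days': 1990-12-28 15:00:00 → 1991-06-22 15:00:00.
`%Y-%m` extracts the year-month: 1991-06.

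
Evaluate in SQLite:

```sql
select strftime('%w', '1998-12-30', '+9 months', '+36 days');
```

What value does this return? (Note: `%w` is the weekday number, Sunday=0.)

5

First apply '+9 months', '+36 days': 1998-12-30 → 1999-11-05.
1999-11-05 is a Friday; with Sunday=0 that is 5.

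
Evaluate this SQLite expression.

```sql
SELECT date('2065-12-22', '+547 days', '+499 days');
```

Applying '+547 days' to 2065-12-22: counting 547 days forward gives 2067-06-22.
Applying '+499 days' to 2067-06-22: counting 499 days forward gives 2068-11-02.

2068-11-02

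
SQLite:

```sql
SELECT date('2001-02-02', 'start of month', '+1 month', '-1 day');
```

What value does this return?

`start of month` rewinds 2001-02-02 to 2001-02-01.
Adding +1 month to 2001-02-01 gives 2001-03-01.
Going back 1 day from 2001-03-01 reaches 2001-02-28 (last day of February, 28 days).

2001-02-28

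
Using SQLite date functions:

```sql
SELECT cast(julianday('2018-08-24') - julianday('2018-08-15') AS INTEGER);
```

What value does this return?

Both dates are in August 2018: 24 − 15 = 9.

9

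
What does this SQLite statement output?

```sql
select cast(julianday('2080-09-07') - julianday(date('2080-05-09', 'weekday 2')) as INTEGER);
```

116

`weekday 2` advances to the next Tuesday; 2080-05-09 is a Thursday, so it moves forward to 2080-05-14.
17 days remain in May 2080 after the 14th (31 − 14).
June 2080: 30 days.
July 2080: 31 days.
August 2080: 31 days.
Then 7 days into September 2080.
Total: 17 + 30 + 31 + 31 + 7 = 116.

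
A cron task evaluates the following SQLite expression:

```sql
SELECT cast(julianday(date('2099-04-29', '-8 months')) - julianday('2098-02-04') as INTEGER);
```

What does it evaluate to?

206

Adding -8 months to 2099-04-29 gives 2098-08-29.
24 days remain in February 2098 after the 4th (28 − 4).
March 2098: 31 days.
April 2098: 30 days.
May 2098: 31 days.
June 2098: 30 days.
July 2098: 31 days.
Then 29 days into August 2098.
Total: 24 + 31 + 30 + 31 + 30 + 31 + 29 = 206.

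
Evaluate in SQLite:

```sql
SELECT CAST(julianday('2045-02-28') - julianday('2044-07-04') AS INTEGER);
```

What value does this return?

27 days remain in July 2044 after the 4th (31 − 4).
Full months from August 2044 through January 2045 contribute their day counts.
Then 28 days into February 2045.
Total: 27 + 31 + 30 + 31 + 30 + 31 + 31 + 28 = 239.

239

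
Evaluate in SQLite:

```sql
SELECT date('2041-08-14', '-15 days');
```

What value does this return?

Going back 14 days from 2041-08-14 reaches 2041-07-31 (last day of July, 31 days).
Going back 1 day within July lands on 2041-07-30.

2041-07-30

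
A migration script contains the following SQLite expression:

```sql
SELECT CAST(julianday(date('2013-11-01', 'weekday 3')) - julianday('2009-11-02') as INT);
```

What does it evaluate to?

1465

`weekday 3` advances to the next Wednesday; 2013-11-01 is a Friday, so it moves forward to 2013-11-06.
28 days remain in November 2009 after the 2nd (30 − 2).
Full months from December 2009 through October 2013 contribute their day counts.
Then 6 days into November 2013.
Total: 28 + 31 + 31 + 28 + 31 + 30 + 31 + 30 + 31 + 31 + 30 + 31 + 30 + 31 + 31 + 28 + 31 + 30 + 31 + 30 + 31 + 31 + 30 + 31 + 30 + 31 + 31 + 29 + 31 + 30 + 31 + 30 + 31 + 31 + 30 + 31 + 30 + 31 + 31 + 28 + 31 + 30 + 31 + 30 + 31 + 31 + 30 + 31 + 6 = 1465.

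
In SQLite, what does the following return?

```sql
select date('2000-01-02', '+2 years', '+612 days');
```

Adding +2 years to 2000-01-02 gives 2002-01-02.
Applying '+612 days' to 2002-01-02: counting 612 days forward gives 2003-09-06.

2003-09-06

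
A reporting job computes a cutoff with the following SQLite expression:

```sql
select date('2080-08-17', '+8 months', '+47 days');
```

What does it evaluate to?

2081-06-03

Adding +8 months to 2080-08-17 gives 2081-04-17.
Applying '+47 days' to 2081-04-17: counting 47 days forward gives 2081-06-03.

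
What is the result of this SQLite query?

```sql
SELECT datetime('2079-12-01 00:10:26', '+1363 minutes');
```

1363 minutes = 22h 43m; +1363 minutes from 2079-12-01 00:10:26 is 2079-12-01 22:53:26.

2079-12-01 22:53:26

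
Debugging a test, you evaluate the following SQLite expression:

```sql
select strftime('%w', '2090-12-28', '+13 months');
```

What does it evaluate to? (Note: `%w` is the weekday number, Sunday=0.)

First apply '+13 months': 2090-12-28 → 2092-01-28.
2092-01-28 is a Monday; with Sunday=0 that is 1.

1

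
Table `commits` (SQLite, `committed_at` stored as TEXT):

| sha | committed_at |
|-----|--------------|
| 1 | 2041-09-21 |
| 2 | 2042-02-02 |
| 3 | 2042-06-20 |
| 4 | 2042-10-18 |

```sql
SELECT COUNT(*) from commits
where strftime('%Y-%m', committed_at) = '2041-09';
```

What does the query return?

1

Rows with year-month 2041-09: 2041-09-21 → 1.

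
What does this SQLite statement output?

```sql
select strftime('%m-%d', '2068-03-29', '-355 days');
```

04-09

First apply '-355 days': 2068-03-29 → 2067-04-09.
`%m-%d` extracts the month-day: 04-09.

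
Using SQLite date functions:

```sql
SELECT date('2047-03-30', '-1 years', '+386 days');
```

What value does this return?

Adding -1 year to 2047-03-30 gives 2046-03-30.
Applying '+386 days' to 2046-03-30: counting 386 days forward gives 2047-04-20.

2047-04-20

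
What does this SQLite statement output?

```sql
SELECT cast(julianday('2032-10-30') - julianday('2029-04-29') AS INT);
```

1280

1 day remains in April 2029 after the 29th (30 − 29).
Full months from May 2029 through September 2032 contribute their day counts.
Then 30 days into October 2032.
Total: 1 + 31 + 30 + 31 + 31 + 30 + 31 + 30 + 31 + 31 + 28 + 31 + 30 + 31 + 30 + 31 + 31 + 30 + 31 + 30 + 31 + 31 + 28 + 31 + 30 + 31 + 30 + 31 + 31 + 30 + 31 + 30 + 31 + 31 + 29 + 31 + 30 + 31 + 30 + 31 + 31 + 30 + 30 = 1280.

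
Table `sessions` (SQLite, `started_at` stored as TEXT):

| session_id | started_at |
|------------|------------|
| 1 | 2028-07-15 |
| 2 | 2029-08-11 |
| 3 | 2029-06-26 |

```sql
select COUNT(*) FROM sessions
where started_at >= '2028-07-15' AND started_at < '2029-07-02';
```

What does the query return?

2

Rows in [2028-07-15, 2029-07-02): 2028-07-15, 2029-06-26 → 2 rows.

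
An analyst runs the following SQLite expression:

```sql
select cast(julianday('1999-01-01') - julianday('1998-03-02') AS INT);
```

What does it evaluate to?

305

29 days remain in March 1998 after the 2nd (31 − 2).
Full months from April 1998 through December 1998 contribute their day counts.
Then 1 day into January 1999.
Total: 29 + 30 + 31 + 30 + 31 + 31 + 30 + 31 + 30 + 31 + 1 = 305.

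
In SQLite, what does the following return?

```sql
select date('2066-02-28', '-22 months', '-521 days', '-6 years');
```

2056-11-24

Adding -22 months to 2066-02-28 gives 2064-04-28.
Applying '-521 days' to 2064-04-28: counting 521 days back gives 2062-11-24.
Adding -6 years to 2062-11-24 gives 2056-11-24.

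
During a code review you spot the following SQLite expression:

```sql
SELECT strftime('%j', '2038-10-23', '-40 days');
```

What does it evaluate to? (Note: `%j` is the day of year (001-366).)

256

First apply '-40 days': 2038-10-23 → 2038-09-13.
Day-of-year for 2038-09-13: days since 2038-01-01 inclusive = 256, zero-padded to 256.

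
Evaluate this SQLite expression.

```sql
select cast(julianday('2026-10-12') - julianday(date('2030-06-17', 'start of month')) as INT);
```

-1328

`start of month` rewinds 2030-06-17 to 2030-06-01.
19 days remain in October 2026 after the 12th (31 − 12).
Full months from November 2026 through May 2030 contribute their day counts.
Then 1 day into June 2030.
Total: 19 + 30 + 31 + 31 + 28 + 31 + 30 + 31 + 30 + 31 + 31 + 30 + 31 + 30 + 31 + 31 + 29 + 31 + 30 + 31 + 30 + 31 + 31 + 30 + 31 + 30 + 31 + 31 + 28 + 31 + 30 + 31 + 30 + 31 + 31 + 30 + 31 + 30 + 31 + 31 + 28 + 31 + 30 + 31 + 1 = 1328.
The subtraction is earlier − later, so the result is −1328 → -1328.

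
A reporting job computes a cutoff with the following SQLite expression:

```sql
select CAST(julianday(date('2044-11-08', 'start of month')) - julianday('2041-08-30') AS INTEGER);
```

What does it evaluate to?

1159

`start of month` rewinds 2044-11-08 to 2044-11-01.
1 day remains in August 2041 after the 30th (31 − 30).
Full months from September 2041 through October 2044 contribute their day counts.
Then 1 day into November 2044.
Total: 1 + 30 + 31 + 30 + 31 + 31 + 28 + 31 + 30 + 31 + 30 + 31 + 31 + 30 + 31 + 30 + 31 + 31 + 28 + 31 + 30 + 31 + 30 + 31 + 31 + 30 + 31 + 30 + 31 + 31 + 29 + 31 + 30 + 31 + 30 + 31 + 31 + 30 + 31 + 1 = 1159.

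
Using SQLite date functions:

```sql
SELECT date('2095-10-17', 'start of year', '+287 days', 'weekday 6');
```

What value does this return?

2095-10-15

`start of year` rewinds 2095-10-17 to 2095-01-01.
Applying '+287 days' to 2095-01-01: counting 287 days forward gives 2095-10-15.
`weekday 6` advances to the next Saturday; 2095-10-15 is already a Saturday, so it stays at 2095-10-15.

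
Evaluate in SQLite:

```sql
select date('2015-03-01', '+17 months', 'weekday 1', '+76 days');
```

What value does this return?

2016-10-16

Adding +17 months to 2015-03-01 gives 2016-08-01.
`weekday 1` advances to the next Monday; 2016-08-01 is already a Monday, so it stays at 2016-08-01.
Applying '+76 days' to 2016-08-01: counting 76 days forward gives 2016-10-16.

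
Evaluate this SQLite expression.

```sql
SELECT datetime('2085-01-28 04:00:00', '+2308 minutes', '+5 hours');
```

2308 minutes = 38h 28m; +2308 minutes from 2085-01-28 04:00:00 is 2085-01-29 18:28:00 (crosses midnight).
+5 hours from 2085-01-29 18:28:00 is 2085-01-29 23:28:00.

2085-01-29 23:28:00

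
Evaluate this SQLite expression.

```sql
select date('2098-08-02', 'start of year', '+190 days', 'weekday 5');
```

2098-07-11

`start of year` rewinds 2098-08-02 to 2098-01-01.
Applying '+190 days' to 2098-01-01: counting 190 days forward gives 2098-07-10.
`weekday 5` advances to the next Friday; 2098-07-10 is a Thursday, so it moves forward to 2098-07-11.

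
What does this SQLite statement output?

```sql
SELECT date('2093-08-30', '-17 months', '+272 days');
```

2092-12-27

Adding -17 months to 2093-08-30 gives 2092-03-30.
Applying '+272 days' to 2092-03-30: counting 272 days forward gives 2092-12-27.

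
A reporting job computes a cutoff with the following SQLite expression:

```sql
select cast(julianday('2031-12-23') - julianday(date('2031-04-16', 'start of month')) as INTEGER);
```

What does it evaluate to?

266

`start of month` rewinds 2031-04-16 to 2031-04-01.
29 days remain in April 2031 after the 1st (30 − 1).
Full months from May 2031 through November 2031 contribute their day counts.
Then 23 days into December 2031.
Total: 29 + 31 + 30 + 31 + 31 + 30 + 31 + 30 + 23 = 266.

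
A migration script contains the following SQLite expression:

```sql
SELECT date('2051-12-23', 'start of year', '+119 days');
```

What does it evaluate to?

`start of year` rewinds 2051-12-23 to 2051-01-01.
Applying '+119 days' to 2051-01-01: counting 119 days forward gives 2051-04-30.

2051-04-30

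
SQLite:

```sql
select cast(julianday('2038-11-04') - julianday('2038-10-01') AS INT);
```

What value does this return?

30 days remain in October 2038 after the 1st (31 − 1).
Then 4 days into November 2038.
Total: 30 + 4 = 34.

34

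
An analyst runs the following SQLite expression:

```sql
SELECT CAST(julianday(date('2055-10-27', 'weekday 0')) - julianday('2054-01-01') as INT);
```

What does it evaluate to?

668

`weekday 0` advances to the next Sunday; 2055-10-27 is a Wednesday, so it moves forward to 2055-10-31.
30 days remain in January 2054 after the 1st (31 − 1).
Full months from February 2054 through September 2055 contribute their day counts.
Then 31 days into October 2055.
Total: 30 + 28 + 31 + 30 + 31 + 30 + 31 + 31 + 30 + 31 + 30 + 31 + 31 + 28 + 31 + 30 + 31 + 30 + 31 + 31 + 30 + 31 = 668.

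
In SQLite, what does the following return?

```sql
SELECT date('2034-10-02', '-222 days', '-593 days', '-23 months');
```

2030-08-09

Applying '-222 days' to 2034-10-02: counting 222 days back gives 2034-02-22.
Applying '-593 days' to 2034-02-22: counting 593 days back gives 2032-07-09.
Adding -23 months to 2032-07-09 gives 2030-08-09.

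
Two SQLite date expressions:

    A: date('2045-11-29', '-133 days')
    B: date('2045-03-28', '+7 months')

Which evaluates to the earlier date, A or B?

A = 2045-07-19.
B = 2045-10-28.
A is earlier.

A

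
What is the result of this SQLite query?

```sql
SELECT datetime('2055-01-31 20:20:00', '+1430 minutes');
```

2055-02-01 20:10:00

1430 minutes = 23h 50m; +1430 minutes from 2055-01-31 20:20:00 is 2055-02-01 20:10:00 (crosses midnight).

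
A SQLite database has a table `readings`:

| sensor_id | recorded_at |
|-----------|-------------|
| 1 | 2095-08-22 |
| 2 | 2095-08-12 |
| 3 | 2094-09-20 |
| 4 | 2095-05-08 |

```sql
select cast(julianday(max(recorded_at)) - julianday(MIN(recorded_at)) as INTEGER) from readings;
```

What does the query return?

MIN = 2094-09-20, MAX = 2095-08-22.
10 days remain in September 2094 after the 20th (30 − 20).
Full months from October 2094 through July 2095 contribute their day counts.
Then 22 days into August 2095.
Total: 10 + 31 + 30 + 31 + 31 + 28 + 31 + 30 + 31 + 30 + 31 + 22 = 336.

336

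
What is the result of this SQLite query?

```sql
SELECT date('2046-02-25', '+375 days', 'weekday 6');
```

2047-03-09

Applying '+375 days' to 2046-02-25: counting 375 days forward gives 2047-03-07.
`weekday 6` advances to the next Saturday; 2047-03-07 is a Thursday, so it moves forward to 2047-03-09.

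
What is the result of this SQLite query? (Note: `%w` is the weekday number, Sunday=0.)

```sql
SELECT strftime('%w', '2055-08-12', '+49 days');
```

4

First apply '+49 days': 2055-08-12 → 2055-09-30.
2055-09-30 is a Thursday; with Sunday=0 that is 4.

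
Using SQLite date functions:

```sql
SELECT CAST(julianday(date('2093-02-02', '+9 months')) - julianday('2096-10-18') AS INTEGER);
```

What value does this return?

Adding +9 months to 2093-02-02 gives 2093-11-02.
28 days remain in November 2093 after the 2nd (30 − 2).
Full months from December 2093 through September 2096 contribute their day counts.
Then 18 days into October 2096.
Total: 28 + 31 + 31 + 28 + 31 + 30 + 31 + 30 + 31 + 31 + 30 + 31 + 30 + 31 + 31 + 28 + 31 + 30 + 31 + 30 + 31 + 31 + 30 + 31 + 30 + 31 + 31 + 29 + 31 + 30 + 31 + 30 + 31 + 31 + 30 + 18 = 1081.
The subtraction is earlier − later, so the result is −1081 → -1081.

-1081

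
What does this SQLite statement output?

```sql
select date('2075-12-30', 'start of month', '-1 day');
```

2075-11-30

`start of month` rewinds 2075-12-30 to 2075-12-01.
Going back 1 day from 2075-12-01 reaches 2075-11-30 (last day of November, 30 days).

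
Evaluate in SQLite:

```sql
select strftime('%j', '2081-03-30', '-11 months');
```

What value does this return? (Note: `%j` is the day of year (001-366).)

First apply '-11 months': 2081-03-30 → 2080-04-30.
Day-of-year for 2080-04-30: days since 2080-01-01 inclusive = 121, zero-padded to 121.

121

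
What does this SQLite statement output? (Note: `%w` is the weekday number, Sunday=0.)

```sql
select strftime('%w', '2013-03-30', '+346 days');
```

2

First apply '+346 days': 2013-03-30 → 2014-03-11.
2014-03-11 is a Tuesday; with Sunday=0 that is 2.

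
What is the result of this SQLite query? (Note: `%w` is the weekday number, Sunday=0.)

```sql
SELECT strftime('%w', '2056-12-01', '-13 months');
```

First apply '-13 months': 2056-12-01 → 2055-11-01.
2055-11-01 is a Monday; with Sunday=0 that is 1.

1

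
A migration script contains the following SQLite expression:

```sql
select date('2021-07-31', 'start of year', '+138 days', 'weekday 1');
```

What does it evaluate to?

2021-05-24

`start of year` rewinds 2021-07-31 to 2021-01-01.
Applying '+138 days' to 2021-01-01: counting 138 days forward gives 2021-05-19.
`weekday 1` advances to the next Monday; 2021-05-19 is a Wednesday, so it moves forward to 2021-05-24.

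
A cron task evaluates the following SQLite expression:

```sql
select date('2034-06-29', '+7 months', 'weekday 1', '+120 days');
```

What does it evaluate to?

2035-05-29

Adding +7 months to 2034-06-29 gives 2035-01-29.
`weekday 1` advances to the next Monday; 2035-01-29 is already a Monday, so it stays at 2035-01-29.
Applying '+120 days' to 2035-01-29: counting 120 days forward gives 2035-05-29.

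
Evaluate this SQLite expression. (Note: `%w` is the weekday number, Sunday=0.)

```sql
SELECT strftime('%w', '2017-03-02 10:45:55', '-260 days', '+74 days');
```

0

First apply '-260 days', '+74 days': 2017-03-02 10:45:55 → 2016-08-28 10:45:55.
2016-08-28 is a Sunday; with Sunday=0 that is 0.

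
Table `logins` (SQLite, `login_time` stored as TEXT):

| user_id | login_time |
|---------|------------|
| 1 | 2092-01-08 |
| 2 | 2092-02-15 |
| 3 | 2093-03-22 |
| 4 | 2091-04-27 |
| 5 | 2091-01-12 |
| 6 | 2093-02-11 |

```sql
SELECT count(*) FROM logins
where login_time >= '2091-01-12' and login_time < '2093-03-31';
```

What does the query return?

6

Rows in [2091-01-12, 2093-03-31): 2092-01-08, 2092-02-15, 2093-03-22, 2091-04-27, 2091-01-12, 2093-02-11 → 6 rows.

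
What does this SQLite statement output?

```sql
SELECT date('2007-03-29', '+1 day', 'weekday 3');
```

2007-04-04

Advancing 1 more day within March lands on 2007-03-30.
`weekday 3` advances to the next Wednesday; 2007-03-30 is a Friday, so it moves forward to 2007-04-04.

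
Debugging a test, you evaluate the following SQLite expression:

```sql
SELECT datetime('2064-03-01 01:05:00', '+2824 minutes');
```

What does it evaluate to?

2064-03-03 00:09:00

2824 minutes = 47h 4m; +2824 minutes from 2064-03-01 01:05:00 is 2064-03-03 00:09:00 (crosses midnight).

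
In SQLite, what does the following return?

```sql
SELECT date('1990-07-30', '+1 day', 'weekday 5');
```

1990-08-03

Advancing 1 more day within July lands on 1990-07-31.
`weekday 5` advances to the next Friday; 1990-07-31 is a Tuesday, so it moves forward to 1990-08-03.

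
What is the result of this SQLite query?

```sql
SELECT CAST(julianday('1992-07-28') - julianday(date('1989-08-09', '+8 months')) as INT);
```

Adding +8 months to 1989-08-09 gives 1990-04-09.
21 days remain in April 1990 after the 9th (30 − 9).
Full months from May 1990 through June 1992 contribute their day counts.
Then 28 days into July 1992.
Total: 21 + 31 + 30 + 31 + 31 + 30 + 31 + 30 + 31 + 31 + 28 + 31 + 30 + 31 + 30 + 31 + 31 + 30 + 31 + 30 + 31 + 31 + 29 + 31 + 30 + 31 + 30 + 28 = 841.

841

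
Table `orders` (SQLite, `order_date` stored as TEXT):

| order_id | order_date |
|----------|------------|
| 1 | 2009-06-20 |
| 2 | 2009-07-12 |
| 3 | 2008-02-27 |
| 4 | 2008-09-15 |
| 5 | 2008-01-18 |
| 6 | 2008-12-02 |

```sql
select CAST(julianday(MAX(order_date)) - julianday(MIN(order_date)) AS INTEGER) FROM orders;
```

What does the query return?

541

MIN = 2008-01-18, MAX = 2009-07-12.
13 days remain in January 2008 after the 18th (31 − 18).
Full months from February 2008 through June 2009 contribute their day counts.
Then 12 days into July 2009.
Total: 13 + 29 + 31 + 30 + 31 + 30 + 31 + 31 + 30 + 31 + 30 + 31 + 31 + 28 + 31 + 30 + 31 + 30 + 12 = 541.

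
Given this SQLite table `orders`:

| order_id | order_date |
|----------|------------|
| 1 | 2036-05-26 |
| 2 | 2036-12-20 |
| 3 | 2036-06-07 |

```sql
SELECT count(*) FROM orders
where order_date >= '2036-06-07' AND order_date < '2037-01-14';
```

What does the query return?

2

Rows in [2036-06-07, 2037-01-14): 2036-12-20, 2036-06-07 → 2 rows.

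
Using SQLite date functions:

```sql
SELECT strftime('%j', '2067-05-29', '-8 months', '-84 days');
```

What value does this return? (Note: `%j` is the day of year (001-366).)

First apply '-8 months', '-84 days': 2067-05-29 → 2066-07-07.
Day-of-year for 2066-07-07: days since 2066-01-01 inclusive = 188, zero-padded to 188.

188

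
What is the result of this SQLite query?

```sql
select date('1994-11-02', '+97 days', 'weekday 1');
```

1995-02-13

Applying '+97 days' to 1994-11-02: counting 97 days forward gives 1995-02-07.
`weekday 1` advances to the next Monday; 1995-02-07 is a Tuesday, so it moves forward to 1995-02-13.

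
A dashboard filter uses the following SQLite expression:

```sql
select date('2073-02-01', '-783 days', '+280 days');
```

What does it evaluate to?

2071-09-17

Applying '-783 days' to 2073-02-01: counting 783 days back gives 2070-12-11.
Applying '+280 days' to 2070-12-11: counting 280 days forward gives 2071-09-17.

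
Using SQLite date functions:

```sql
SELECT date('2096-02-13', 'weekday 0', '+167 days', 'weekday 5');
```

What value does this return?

`weekday 0` advances to the next Sunday; 2096-02-13 is a Monday, so it moves forward to 2096-02-19.
Applying '+167 days' to 2096-02-19: counting 167 days forward gives 2096-08-04.
`weekday 5` advances to the next Friday; 2096-08-04 is a Saturday, so it moves forward to 2096-08-10.

2096-08-10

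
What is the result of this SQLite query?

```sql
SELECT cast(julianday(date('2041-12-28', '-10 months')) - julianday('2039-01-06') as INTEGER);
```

784

Adding -10 months to 2041-12-28 gives 2041-02-28.
25 days remain in January 2039 after the 6th (31 − 6).
Full months from February 2039 through January 2041 contribute their day counts.
Then 28 days into February 2041.
Total: 25 + 28 + 31 + 30 + 31 + 30 + 31 + 31 + 30 + 31 + 30 + 31 + 31 + 29 + 31 + 30 + 31 + 30 + 31 + 31 + 30 + 31 + 30 + 31 + 31 + 28 = 784.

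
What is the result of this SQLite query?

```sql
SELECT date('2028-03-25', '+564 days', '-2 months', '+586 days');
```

2031-03-19

Applying '+564 days' to 2028-03-25: counting 564 days forward gives 2029-10-10.
Adding -2 months to 2029-10-10 gives 2029-08-10.
Applying '+586 days' to 2029-08-10: counting 586 days forward gives 2031-03-19.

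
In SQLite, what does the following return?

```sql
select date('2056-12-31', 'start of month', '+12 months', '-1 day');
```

`start of month` rewinds 2056-12-31 to 2056-12-01.
Adding +12 months to 2056-12-01 gives 2057-12-01.
Going back 1 day from 2057-12-01 reaches 2057-11-30 (last day of November, 30 days).

2057-11-30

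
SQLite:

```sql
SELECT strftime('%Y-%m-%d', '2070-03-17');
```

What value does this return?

2070-03-17

`%Y-%m-%d` extracts the ISO date: 2070-03-17.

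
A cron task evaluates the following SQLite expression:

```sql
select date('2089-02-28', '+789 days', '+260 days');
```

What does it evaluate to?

Applying '+789 days' to 2089-02-28: counting 789 days forward gives 2091-04-28.
Applying '+260 days' to 2091-04-28: counting 260 days forward gives 2092-01-13.

2092-01-13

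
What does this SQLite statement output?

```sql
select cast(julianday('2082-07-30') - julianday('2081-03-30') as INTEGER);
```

1 day remains in March 2081 after the 30th (31 − 30).
Full months from April 2081 through June 2082 contribute their day counts.
Then 30 days into July 2082.
Total: 1 + 30 + 31 + 30 + 31 + 31 + 30 + 31 + 30 + 31 + 31 + 28 + 31 + 30 + 31 + 30 + 30 = 487.

487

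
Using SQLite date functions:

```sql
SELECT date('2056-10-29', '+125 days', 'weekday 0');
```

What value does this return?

2057-03-04

Applying '+125 days' to 2056-10-29: counting 125 days forward gives 2057-03-03.
`weekday 0` advances to the next Sunday; 2057-03-03 is a Saturday, so it moves forward to 2057-03-04.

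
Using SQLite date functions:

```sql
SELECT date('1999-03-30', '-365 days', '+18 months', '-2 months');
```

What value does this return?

Applying '-365 days' to 1999-03-30: counting 365 days back gives 1998-03-30.
Adding +18 months to 1998-03-30 gives 1999-09-30.
Adding -2 months to 1999-09-30 gives 1999-07-30.

1999-07-30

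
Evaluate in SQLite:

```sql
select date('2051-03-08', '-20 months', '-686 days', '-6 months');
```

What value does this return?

2047-02-22

Adding -20 months to 2051-03-08 gives 2049-07-08.
Applying '-686 days' to 2049-07-08: counting 686 days back gives 2047-08-22.
Adding -6 months to 2047-08-22 gives 2047-02-22.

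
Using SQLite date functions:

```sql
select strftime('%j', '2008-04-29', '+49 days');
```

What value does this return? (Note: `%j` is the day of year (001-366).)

First apply '+49 days': 2008-04-29 → 2008-06-17.
Day-of-year for 2008-06-17: days since 2008-01-01 inclusive = 169, zero-padded to 169.

169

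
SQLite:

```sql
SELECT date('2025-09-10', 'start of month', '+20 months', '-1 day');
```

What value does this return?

`start of month` rewinds 2025-09-10 to 2025-09-01.
Adding +20 months to 2025-09-01 gives 2027-05-01.
Going back 1 day from 2027-05-01 reaches 2027-04-30 (last day of April, 30 days).

2027-04-30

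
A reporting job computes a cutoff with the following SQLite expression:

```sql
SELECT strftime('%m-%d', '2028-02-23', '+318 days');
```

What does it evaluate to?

01-06

First apply '+318 days': 2028-02-23 → 2029-01-06.
`%m-%d` extracts the month-day: 01-06.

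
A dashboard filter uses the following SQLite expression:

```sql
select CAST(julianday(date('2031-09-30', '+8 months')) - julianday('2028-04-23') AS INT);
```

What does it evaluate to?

Adding +8 months to 2031-09-30 gives 2032-05-30.
7 days remain in April 2028 after the 23rd (30 − 23).
Full months from May 2028 through April 2032 contribute their day counts.
Then 30 days into May 2032.
Total: 7 + 31 + 30 + 31 + 31 + 30 + 31 + 30 + 31 + 31 + 28 + 31 + 30 + 31 + 30 + 31 + 31 + 30 + 31 + 30 + 31 + 31 + 28 + 31 + 30 + 31 + 30 + 31 + 31 + 30 + 31 + 30 + 31 + 31 + 28 + 31 + 30 + 31 + 30 + 31 + 31 + 30 + 31 + 30 + 31 + 31 + 29 + 31 + 30 + 30 = 1498.

1498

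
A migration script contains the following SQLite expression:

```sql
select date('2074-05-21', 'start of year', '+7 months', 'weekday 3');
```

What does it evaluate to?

`start of year` rewinds 2074-05-21 to 2074-01-01.
Adding +7 months to 2074-01-01 gives 2074-08-01.
`weekday 3` advances to the next Wednesday; 2074-08-01 is already a Wednesday, so it stays at 2074-08-01.

2074-08-01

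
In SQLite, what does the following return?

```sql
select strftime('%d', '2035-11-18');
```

18

`%d` extracts the 2-digit day of month: 18.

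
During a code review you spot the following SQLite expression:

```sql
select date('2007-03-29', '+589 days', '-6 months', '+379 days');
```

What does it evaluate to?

2009-05-21

Applying '+589 days' to 2007-03-29: counting 589 days forward gives 2008-11-07.
Adding -6 months to 2008-11-07 gives 2008-05-07.
Applying '+379 days' to 2008-05-07: counting 379 days forward gives 2009-05-21.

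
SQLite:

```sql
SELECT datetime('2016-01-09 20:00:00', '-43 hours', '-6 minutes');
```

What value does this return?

-43 hours from 2016-01-09 20:00:00 is 2016-01-08 01:00:00 (crosses midnight).
-6 minutes from 2016-01-08 01:00:00 is 2016-01-08 00:54:00.

2016-01-08 00:54:00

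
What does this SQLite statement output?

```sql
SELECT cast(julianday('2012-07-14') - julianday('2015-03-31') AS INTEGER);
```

17 days remain in July 2012 after the 14th (31 − 14).
Full months from August 2012 through February 2015 contribute their day counts.
Then 31 days into March 2015.
Total: 17 + 31 + 30 + 31 + 30 + 31 + 31 + 28 + 31 + 30 + 31 + 30 + 31 + 31 + 30 + 31 + 30 + 31 + 31 + 28 + 31 + 30 + 31 + 30 + 31 + 31 + 30 + 31 + 30 + 31 + 31 + 28 + 31 = 990.
The subtraction is earlier − later, so the result is −990 → -990.

-990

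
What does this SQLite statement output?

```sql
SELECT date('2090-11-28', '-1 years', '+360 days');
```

2090-11-23

Adding -1 year to 2090-11-28 gives 2089-11-28.
Applying '+360 days' to 2089-11-28: counting 360 days forward gives 2090-11-23.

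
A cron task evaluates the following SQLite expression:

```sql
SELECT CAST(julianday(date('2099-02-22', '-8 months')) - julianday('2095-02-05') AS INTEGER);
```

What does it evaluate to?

1233

Adding -8 months to 2099-02-22 gives 2098-06-22.
23 days remain in February 2095 after the 5th (28 − 5).
Full months from March 2095 through May 2098 contribute their day counts.
Then 22 days into June 2098.
Total: 23 + 31 + 30 + 31 + 30 + 31 + 31 + 30 + 31 + 30 + 31 + 31 + 29 + 31 + 30 + 31 + 30 + 31 + 31 + 30 + 31 + 30 + 31 + 31 + 28 + 31 + 30 + 31 + 30 + 31 + 31 + 30 + 31 + 30 + 31 + 31 + 28 + 31 + 30 + 31 + 22 = 1233.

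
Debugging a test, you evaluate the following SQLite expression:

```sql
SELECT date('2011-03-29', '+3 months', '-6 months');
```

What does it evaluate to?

2010-12-29

Adding +3 months to 2011-03-29 gives 2011-06-29.
Adding -6 months to 2011-06-29 gives 2010-12-29.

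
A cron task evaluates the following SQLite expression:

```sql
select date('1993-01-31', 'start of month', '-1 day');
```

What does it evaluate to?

`start of month` rewinds 1993-01-31 to 1993-01-01.
Going back 1 day from 1993-01-01 reaches 1992-12-31 (last day of December, 31 days).

1992-12-31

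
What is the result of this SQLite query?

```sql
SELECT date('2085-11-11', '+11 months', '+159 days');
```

Adding +11 months to 2085-11-11 gives 2086-10-11.
Applying '+159 days' to 2086-10-11: counting 159 days forward gives 2087-03-19.

2087-03-19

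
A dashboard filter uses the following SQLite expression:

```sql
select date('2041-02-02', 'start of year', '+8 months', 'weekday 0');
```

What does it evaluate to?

2041-09-01

`start of year` rewinds 2041-02-02 to 2041-01-01.
Adding +8 months to 2041-01-01 gives 2041-09-01.
`weekday 0` advances to the next Sunday; 2041-09-01 is already a Sunday, so it stays at 2041-09-01.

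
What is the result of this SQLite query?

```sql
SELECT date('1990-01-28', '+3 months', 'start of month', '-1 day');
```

Adding +3 months to 1990-01-28 gives 1990-04-28.
`start of month` rewinds 1990-04-28 to 1990-04-01.
Going back 1 day from 1990-04-01 reaches 1990-03-31 (last day of March, 31 days).

1990-03-31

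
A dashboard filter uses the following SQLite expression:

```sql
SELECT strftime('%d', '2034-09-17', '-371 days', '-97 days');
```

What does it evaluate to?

06

First apply '-371 days', '-97 days': 2034-09-17 → 2033-06-06.
`%d` extracts the 2-digit day of month: 06.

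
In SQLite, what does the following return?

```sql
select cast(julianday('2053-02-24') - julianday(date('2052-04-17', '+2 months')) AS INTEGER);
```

Adding +2 months to 2052-04-17 gives 2052-06-17.
13 days remain in June 2052 after the 17th (30 − 17).
Full months from July 2052 through January 2053 contribute their day counts.
Then 24 days into February 2053.
Total: 13 + 31 + 31 + 30 + 31 + 30 + 31 + 31 + 24 = 252.

252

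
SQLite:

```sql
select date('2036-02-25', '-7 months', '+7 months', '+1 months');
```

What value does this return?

2036-03-25

Adding -7 months to 2036-02-25 gives 2035-07-25.
Adding +7 months to 2035-07-25 gives 2036-02-25.
Adding +1 month to 2036-02-25 gives 2036-03-25.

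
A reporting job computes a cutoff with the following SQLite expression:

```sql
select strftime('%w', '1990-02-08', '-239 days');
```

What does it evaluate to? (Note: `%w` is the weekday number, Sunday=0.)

First apply '-239 days': 1990-02-08 → 1989-06-14.
1989-06-14 is a Wednesday; with Sunday=0 that is 3.

3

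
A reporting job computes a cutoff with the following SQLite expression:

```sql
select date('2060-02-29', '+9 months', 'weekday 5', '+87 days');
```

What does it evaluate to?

Adding +9 months to 2060-02-29 gives 2060-11-29.
`weekday 5` advances to the next Friday; 2060-11-29 is a Monday, so it moves forward to 2060-12-03.
Applying '+87 days' to 2060-12-03: counting 87 days forward gives 2061-02-28.

2061-02-28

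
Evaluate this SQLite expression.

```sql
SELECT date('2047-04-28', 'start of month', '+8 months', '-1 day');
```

2047-11-30

`start of month` rewinds 2047-04-28 to 2047-04-01.
Adding +8 months to 2047-04-01 gives 2047-12-01.
Going back 1 day from 2047-12-01 reaches 2047-11-30 (last day of November, 30 days).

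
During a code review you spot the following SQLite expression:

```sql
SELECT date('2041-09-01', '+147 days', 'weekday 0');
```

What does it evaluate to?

Applying '+147 days' to 2041-09-01: counting 147 days forward gives 2042-01-26.
`weekday 0` advances to the next Sunday; 2042-01-26 is already a Sunday, so it stays at 2042-01-26.

2042-01-26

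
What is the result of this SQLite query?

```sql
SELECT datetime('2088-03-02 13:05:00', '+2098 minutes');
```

2088-03-04 00:03:00

2098 minutes = 34h 58m; +2098 minutes from 2088-03-02 13:05:00 is 2088-03-04 00:03:00 (crosses midnight).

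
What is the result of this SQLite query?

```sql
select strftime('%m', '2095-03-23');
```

03

`%m` extracts the 2-digit month (01-12): 03.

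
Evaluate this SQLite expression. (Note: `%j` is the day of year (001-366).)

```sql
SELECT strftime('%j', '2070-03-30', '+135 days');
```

224

First apply '+135 days': 2070-03-30 → 2070-08-12.
Day-of-year for 2070-08-12: days since 2070-01-01 inclusive = 224, zero-padded to 224.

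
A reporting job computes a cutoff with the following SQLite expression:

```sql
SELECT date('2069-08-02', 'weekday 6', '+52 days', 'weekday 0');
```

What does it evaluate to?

`weekday 6` advances to the next Saturday; 2069-08-02 is a Friday, so it moves forward to 2069-08-03.
Applying '+52 days' to 2069-08-03: counting 52 days forward gives 2069-09-24.
`weekday 0` advances to the next Sunday; 2069-09-24 is a Tuesday, so it moves forward to 2069-09-29.

2069-09-29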